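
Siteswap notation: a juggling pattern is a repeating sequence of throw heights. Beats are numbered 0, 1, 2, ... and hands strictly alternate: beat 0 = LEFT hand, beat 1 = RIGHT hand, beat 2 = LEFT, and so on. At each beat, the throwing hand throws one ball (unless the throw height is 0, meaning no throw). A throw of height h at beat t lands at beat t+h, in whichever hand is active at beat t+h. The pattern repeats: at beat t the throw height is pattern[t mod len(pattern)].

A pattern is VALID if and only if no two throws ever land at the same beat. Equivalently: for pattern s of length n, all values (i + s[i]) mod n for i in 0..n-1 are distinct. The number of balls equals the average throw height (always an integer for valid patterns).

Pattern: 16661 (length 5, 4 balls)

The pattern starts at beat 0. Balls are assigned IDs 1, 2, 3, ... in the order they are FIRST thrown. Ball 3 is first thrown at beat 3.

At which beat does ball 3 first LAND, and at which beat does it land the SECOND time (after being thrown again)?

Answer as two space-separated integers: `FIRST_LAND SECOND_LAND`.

Answer: 9 10

Derivation:
Beat 0 (L): throw ball1 h=1 -> lands@1:R; in-air after throw: [b1@1:R]
Beat 1 (R): throw ball1 h=6 -> lands@7:R; in-air after throw: [b1@7:R]
Beat 2 (L): throw ball2 h=6 -> lands@8:L; in-air after throw: [b1@7:R b2@8:L]
Beat 3 (R): throw ball3 h=6 -> lands@9:R; in-air after throw: [b1@7:R b2@8:L b3@9:R]
Beat 4 (L): throw ball4 h=1 -> lands@5:R; in-air after throw: [b4@5:R b1@7:R b2@8:L b3@9:R]
Beat 5 (R): throw ball4 h=1 -> lands@6:L; in-air after throw: [b4@6:L b1@7:R b2@8:L b3@9:R]
Beat 6 (L): throw ball4 h=6 -> lands@12:L; in-air after throw: [b1@7:R b2@8:L b3@9:R b4@12:L]
Beat 7 (R): throw ball1 h=6 -> lands@13:R; in-air after throw: [b2@8:L b3@9:R b4@12:L b1@13:R]
Beat 8 (L): throw ball2 h=6 -> lands@14:L; in-air after throw: [b3@9:R b4@12:L b1@13:R b2@14:L]
Beat 9 (R): throw ball3 h=1 -> lands@10:L; in-air after throw: [b3@10:L b4@12:L b1@13:R b2@14:L]
Beat 10 (L): throw ball3 h=1 -> lands@11:R; in-air after throw: [b3@11:R b4@12:L b1@13:R b2@14:L]
Ball 3: thrown@3 h=6 -> first land @9; rethrown@9 h=1 -> second land @10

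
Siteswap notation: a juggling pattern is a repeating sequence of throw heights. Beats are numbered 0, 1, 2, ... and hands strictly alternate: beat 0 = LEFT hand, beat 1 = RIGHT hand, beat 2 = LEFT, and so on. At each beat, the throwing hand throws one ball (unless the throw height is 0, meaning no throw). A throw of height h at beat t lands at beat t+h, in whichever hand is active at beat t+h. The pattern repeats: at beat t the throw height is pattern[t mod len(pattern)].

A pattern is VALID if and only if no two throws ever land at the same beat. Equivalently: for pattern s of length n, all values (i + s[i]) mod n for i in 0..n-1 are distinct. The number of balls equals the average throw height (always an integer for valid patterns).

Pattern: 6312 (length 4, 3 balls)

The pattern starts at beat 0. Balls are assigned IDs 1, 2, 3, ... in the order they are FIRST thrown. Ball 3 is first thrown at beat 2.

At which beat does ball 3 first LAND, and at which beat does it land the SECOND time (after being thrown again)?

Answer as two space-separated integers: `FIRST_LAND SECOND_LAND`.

Answer: 3 5

Derivation:
Beat 0 (L): throw ball1 h=6 -> lands@6:L; in-air after throw: [b1@6:L]
Beat 1 (R): throw ball2 h=3 -> lands@4:L; in-air after throw: [b2@4:L b1@6:L]
Beat 2 (L): throw ball3 h=1 -> lands@3:R; in-air after throw: [b3@3:R b2@4:L b1@6:L]
Beat 3 (R): throw ball3 h=2 -> lands@5:R; in-air after throw: [b2@4:L b3@5:R b1@6:L]
Beat 4 (L): throw ball2 h=6 -> lands@10:L; in-air after throw: [b3@5:R b1@6:L b2@10:L]
Beat 5 (R): throw ball3 h=3 -> lands@8:L; in-air after throw: [b1@6:L b3@8:L b2@10:L]
Ball 3: thrown@2 h=1 -> first land @3; rethrown@3 h=2 -> second land @5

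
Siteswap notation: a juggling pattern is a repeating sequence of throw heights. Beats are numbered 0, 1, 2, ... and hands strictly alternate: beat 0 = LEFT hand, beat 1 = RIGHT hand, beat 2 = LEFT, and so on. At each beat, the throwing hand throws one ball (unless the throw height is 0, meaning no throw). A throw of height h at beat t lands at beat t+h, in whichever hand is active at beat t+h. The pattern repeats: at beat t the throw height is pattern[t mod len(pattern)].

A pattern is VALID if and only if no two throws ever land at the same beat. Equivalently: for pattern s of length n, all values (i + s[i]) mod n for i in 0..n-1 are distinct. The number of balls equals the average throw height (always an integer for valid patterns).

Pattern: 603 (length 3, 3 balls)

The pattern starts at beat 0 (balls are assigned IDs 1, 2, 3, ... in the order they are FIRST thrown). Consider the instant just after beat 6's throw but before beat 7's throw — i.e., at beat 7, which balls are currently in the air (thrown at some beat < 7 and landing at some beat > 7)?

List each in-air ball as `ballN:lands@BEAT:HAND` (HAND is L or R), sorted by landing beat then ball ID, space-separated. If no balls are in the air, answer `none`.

Beat 0 (L): throw ball1 h=6 -> lands@6:L; in-air after throw: [b1@6:L]
Beat 2 (L): throw ball2 h=3 -> lands@5:R; in-air after throw: [b2@5:R b1@6:L]
Beat 3 (R): throw ball3 h=6 -> lands@9:R; in-air after throw: [b2@5:R b1@6:L b3@9:R]
Beat 5 (R): throw ball2 h=3 -> lands@8:L; in-air after throw: [b1@6:L b2@8:L b3@9:R]
Beat 6 (L): throw ball1 h=6 -> lands@12:L; in-air after throw: [b2@8:L b3@9:R b1@12:L]

Answer: ball2:lands@8:L ball3:lands@9:R ball1:lands@12:L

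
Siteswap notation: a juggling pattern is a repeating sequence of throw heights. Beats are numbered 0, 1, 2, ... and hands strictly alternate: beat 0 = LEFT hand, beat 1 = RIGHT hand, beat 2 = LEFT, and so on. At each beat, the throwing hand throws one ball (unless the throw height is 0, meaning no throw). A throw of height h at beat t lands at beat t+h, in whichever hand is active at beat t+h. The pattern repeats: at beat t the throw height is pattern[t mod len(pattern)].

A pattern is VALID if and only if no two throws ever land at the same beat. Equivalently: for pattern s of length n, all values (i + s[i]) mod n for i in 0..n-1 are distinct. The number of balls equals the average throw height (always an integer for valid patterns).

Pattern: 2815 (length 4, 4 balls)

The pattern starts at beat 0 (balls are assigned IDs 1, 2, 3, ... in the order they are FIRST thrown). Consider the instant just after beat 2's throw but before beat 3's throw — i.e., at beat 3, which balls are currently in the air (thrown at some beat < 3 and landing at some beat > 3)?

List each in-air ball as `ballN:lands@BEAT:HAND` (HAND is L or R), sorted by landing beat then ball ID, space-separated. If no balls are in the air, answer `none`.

Beat 0 (L): throw ball1 h=2 -> lands@2:L; in-air after throw: [b1@2:L]
Beat 1 (R): throw ball2 h=8 -> lands@9:R; in-air after throw: [b1@2:L b2@9:R]
Beat 2 (L): throw ball1 h=1 -> lands@3:R; in-air after throw: [b1@3:R b2@9:R]
Beat 3 (R): throw ball1 h=5 -> lands@8:L; in-air after throw: [b1@8:L b2@9:R]

Answer: ball2:lands@9:R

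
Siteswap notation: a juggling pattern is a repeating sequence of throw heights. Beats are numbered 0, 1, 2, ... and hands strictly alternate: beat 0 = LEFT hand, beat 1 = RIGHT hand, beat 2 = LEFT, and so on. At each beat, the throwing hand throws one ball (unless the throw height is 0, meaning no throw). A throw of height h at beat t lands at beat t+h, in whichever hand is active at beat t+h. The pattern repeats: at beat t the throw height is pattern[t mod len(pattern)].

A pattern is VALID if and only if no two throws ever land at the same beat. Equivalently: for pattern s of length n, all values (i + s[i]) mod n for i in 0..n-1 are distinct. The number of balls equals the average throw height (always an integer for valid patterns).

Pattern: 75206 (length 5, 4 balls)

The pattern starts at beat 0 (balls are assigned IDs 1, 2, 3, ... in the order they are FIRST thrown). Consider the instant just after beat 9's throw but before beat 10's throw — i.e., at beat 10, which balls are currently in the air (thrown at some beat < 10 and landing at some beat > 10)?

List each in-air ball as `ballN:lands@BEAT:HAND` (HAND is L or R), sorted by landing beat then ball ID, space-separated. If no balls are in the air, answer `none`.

Answer: ball2:lands@11:R ball4:lands@12:L ball1:lands@15:R

Derivation:
Beat 0 (L): throw ball1 h=7 -> lands@7:R; in-air after throw: [b1@7:R]
Beat 1 (R): throw ball2 h=5 -> lands@6:L; in-air after throw: [b2@6:L b1@7:R]
Beat 2 (L): throw ball3 h=2 -> lands@4:L; in-air after throw: [b3@4:L b2@6:L b1@7:R]
Beat 4 (L): throw ball3 h=6 -> lands@10:L; in-air after throw: [b2@6:L b1@7:R b3@10:L]
Beat 5 (R): throw ball4 h=7 -> lands@12:L; in-air after throw: [b2@6:L b1@7:R b3@10:L b4@12:L]
Beat 6 (L): throw ball2 h=5 -> lands@11:R; in-air after throw: [b1@7:R b3@10:L b2@11:R b4@12:L]
Beat 7 (R): throw ball1 h=2 -> lands@9:R; in-air after throw: [b1@9:R b3@10:L b2@11:R b4@12:L]
Beat 9 (R): throw ball1 h=6 -> lands@15:R; in-air after throw: [b3@10:L b2@11:R b4@12:L b1@15:R]
Beat 10 (L): throw ball3 h=7 -> lands@17:R; in-air after throw: [b2@11:R b4@12:L b1@15:R b3@17:R]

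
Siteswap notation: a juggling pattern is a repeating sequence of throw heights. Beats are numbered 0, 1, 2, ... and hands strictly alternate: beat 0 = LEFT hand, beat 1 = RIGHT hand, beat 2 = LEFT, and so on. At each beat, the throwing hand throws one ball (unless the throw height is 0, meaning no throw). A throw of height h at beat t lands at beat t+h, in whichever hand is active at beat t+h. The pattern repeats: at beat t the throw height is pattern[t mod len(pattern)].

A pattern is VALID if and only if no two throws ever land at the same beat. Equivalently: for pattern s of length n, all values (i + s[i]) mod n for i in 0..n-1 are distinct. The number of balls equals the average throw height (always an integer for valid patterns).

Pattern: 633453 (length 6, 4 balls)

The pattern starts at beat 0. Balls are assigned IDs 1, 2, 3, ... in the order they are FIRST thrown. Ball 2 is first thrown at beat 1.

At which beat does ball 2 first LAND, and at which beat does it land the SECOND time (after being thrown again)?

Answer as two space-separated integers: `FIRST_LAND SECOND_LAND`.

Beat 0 (L): throw ball1 h=6 -> lands@6:L; in-air after throw: [b1@6:L]
Beat 1 (R): throw ball2 h=3 -> lands@4:L; in-air after throw: [b2@4:L b1@6:L]
Beat 2 (L): throw ball3 h=3 -> lands@5:R; in-air after throw: [b2@4:L b3@5:R b1@6:L]
Beat 3 (R): throw ball4 h=4 -> lands@7:R; in-air after throw: [b2@4:L b3@5:R b1@6:L b4@7:R]
Beat 4 (L): throw ball2 h=5 -> lands@9:R; in-air after throw: [b3@5:R b1@6:L b4@7:R b2@9:R]
Beat 5 (R): throw ball3 h=3 -> lands@8:L; in-air after throw: [b1@6:L b4@7:R b3@8:L b2@9:R]
Beat 6 (L): throw ball1 h=6 -> lands@12:L; in-air after throw: [b4@7:R b3@8:L b2@9:R b1@12:L]
Beat 7 (R): throw ball4 h=3 -> lands@10:L; in-air after throw: [b3@8:L b2@9:R b4@10:L b1@12:L]
Beat 8 (L): throw ball3 h=3 -> lands@11:R; in-air after throw: [b2@9:R b4@10:L b3@11:R b1@12:L]
Beat 9 (R): throw ball2 h=4 -> lands@13:R; in-air after throw: [b4@10:L b3@11:R b1@12:L b2@13:R]
Ball 2: thrown@1 h=3 -> first land @4; rethrown@4 h=5 -> second land @9

Answer: 4 9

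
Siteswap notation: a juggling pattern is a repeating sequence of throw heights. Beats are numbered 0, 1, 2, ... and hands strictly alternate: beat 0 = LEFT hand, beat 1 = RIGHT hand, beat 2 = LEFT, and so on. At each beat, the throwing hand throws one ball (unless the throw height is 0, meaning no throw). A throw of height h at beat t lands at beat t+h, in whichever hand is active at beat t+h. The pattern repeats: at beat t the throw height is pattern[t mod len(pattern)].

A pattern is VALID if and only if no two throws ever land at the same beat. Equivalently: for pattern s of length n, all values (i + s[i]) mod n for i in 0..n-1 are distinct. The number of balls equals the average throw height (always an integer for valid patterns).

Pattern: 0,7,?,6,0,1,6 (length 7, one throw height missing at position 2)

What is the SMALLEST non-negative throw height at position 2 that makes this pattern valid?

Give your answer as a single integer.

Answer: 1

Derivation:
i=0: (0 + 0) mod 7 = 0
i=1: (1 + 7) mod 7 = 1
i=2: s[i]=? (unknown)
i=3: (3 + 6) mod 7 = 2
i=4: (4 + 0) mod 7 = 4
i=5: (5 + 1) mod 7 = 6
i=6: (6 + 6) mod 7 = 5
Known residues: [0, 1, 2, 4, 5, 6]; need a permutation of 0..6, so missing residue r = 3
Need (2 + s) mod 7 = 3; smallest s = (3 - 2) mod 7 = 1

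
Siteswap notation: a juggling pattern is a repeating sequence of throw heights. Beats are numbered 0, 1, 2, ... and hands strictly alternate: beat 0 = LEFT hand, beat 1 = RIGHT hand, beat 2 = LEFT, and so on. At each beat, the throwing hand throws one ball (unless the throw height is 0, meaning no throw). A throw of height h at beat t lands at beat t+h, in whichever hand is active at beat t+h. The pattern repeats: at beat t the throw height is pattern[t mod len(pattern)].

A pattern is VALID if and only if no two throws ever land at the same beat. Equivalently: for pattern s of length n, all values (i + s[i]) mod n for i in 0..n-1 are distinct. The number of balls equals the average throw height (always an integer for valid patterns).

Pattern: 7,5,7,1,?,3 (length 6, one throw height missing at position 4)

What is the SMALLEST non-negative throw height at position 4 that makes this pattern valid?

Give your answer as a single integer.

i=0: (0 + 7) mod 6 = 1
i=1: (1 + 5) mod 6 = 0
i=2: (2 + 7) mod 6 = 3
i=3: (3 + 1) mod 6 = 4
i=4: s[i]=? (unknown)
i=5: (5 + 3) mod 6 = 2
Known residues: [0, 1, 2, 3, 4]; need a permutation of 0..5, so missing residue r = 5
Need (4 + s) mod 6 = 5; smallest s = (5 - 4) mod 6 = 1

Answer: 1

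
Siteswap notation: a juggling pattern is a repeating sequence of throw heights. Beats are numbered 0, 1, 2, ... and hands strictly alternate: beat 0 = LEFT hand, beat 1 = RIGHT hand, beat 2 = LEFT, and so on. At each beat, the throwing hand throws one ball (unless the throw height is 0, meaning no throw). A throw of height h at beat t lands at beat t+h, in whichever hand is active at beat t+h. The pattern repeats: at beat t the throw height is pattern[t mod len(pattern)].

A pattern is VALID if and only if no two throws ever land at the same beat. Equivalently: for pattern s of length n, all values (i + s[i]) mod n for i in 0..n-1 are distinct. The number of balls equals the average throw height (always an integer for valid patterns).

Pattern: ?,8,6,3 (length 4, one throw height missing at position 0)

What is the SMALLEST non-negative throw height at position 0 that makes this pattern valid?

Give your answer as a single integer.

Answer: 3

Derivation:
i=0: s[i]=? (unknown)
i=1: (1 + 8) mod 4 = 1
i=2: (2 + 6) mod 4 = 0
i=3: (3 + 3) mod 4 = 2
Known residues: [0, 1, 2]; need a permutation of 0..3, so missing residue r = 3
Need (0 + s) mod 4 = 3; smallest s = (3 - 0) mod 4 = 3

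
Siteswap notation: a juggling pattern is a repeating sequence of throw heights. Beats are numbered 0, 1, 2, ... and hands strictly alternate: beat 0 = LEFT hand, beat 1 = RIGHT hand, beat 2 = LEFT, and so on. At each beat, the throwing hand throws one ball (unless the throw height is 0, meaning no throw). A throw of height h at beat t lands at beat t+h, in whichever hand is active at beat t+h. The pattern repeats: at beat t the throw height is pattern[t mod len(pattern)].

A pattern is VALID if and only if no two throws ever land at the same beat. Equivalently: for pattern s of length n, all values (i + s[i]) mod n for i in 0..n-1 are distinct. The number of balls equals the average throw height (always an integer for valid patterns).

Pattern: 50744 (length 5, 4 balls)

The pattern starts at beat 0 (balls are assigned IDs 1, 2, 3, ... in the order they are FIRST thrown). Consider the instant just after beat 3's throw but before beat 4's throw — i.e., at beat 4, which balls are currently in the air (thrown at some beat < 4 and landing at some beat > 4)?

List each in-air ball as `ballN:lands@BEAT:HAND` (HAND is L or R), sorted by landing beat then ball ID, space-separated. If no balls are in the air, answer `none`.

Answer: ball1:lands@5:R ball3:lands@7:R ball2:lands@9:R

Derivation:
Beat 0 (L): throw ball1 h=5 -> lands@5:R; in-air after throw: [b1@5:R]
Beat 2 (L): throw ball2 h=7 -> lands@9:R; in-air after throw: [b1@5:R b2@9:R]
Beat 3 (R): throw ball3 h=4 -> lands@7:R; in-air after throw: [b1@5:R b3@7:R b2@9:R]
Beat 4 (L): throw ball4 h=4 -> lands@8:L; in-air after throw: [b1@5:R b3@7:R b4@8:L b2@9:R]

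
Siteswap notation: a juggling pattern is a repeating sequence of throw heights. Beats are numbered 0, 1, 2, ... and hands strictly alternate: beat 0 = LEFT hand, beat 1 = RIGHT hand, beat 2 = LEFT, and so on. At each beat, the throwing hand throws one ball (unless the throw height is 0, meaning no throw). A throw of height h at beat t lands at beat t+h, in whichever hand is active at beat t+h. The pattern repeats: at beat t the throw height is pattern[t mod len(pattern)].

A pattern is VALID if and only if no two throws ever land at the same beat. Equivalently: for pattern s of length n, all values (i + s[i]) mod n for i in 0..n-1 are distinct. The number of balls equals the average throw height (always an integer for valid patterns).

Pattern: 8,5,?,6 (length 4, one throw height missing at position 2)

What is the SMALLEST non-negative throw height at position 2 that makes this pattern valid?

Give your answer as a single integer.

Answer: 1

Derivation:
i=0: (0 + 8) mod 4 = 0
i=1: (1 + 5) mod 4 = 2
i=2: s[i]=? (unknown)
i=3: (3 + 6) mod 4 = 1
Known residues: [0, 1, 2]; need a permutation of 0..3, so missing residue r = 3
Need (2 + s) mod 4 = 3; smallest s = (3 - 2) mod 4 = 1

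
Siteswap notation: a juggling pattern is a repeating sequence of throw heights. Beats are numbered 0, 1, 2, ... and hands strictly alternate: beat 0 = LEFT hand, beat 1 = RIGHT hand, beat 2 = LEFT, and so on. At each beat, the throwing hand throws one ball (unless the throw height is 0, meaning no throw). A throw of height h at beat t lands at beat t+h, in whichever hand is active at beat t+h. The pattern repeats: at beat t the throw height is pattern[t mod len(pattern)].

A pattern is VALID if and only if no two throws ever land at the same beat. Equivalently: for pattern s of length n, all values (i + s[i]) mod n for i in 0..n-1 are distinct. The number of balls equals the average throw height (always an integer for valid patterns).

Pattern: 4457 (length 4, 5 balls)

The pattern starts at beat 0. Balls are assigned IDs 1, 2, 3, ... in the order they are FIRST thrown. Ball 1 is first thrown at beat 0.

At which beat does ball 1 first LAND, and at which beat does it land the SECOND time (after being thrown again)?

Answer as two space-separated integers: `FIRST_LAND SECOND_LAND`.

Answer: 4 8

Derivation:
Beat 0 (L): throw ball1 h=4 -> lands@4:L; in-air after throw: [b1@4:L]
Beat 1 (R): throw ball2 h=4 -> lands@5:R; in-air after throw: [b1@4:L b2@5:R]
Beat 2 (L): throw ball3 h=5 -> lands@7:R; in-air after throw: [b1@4:L b2@5:R b3@7:R]
Beat 3 (R): throw ball4 h=7 -> lands@10:L; in-air after throw: [b1@4:L b2@5:R b3@7:R b4@10:L]
Beat 4 (L): throw ball1 h=4 -> lands@8:L; in-air after throw: [b2@5:R b3@7:R b1@8:L b4@10:L]
Beat 5 (R): throw ball2 h=4 -> lands@9:R; in-air after throw: [b3@7:R b1@8:L b2@9:R b4@10:L]
Beat 6 (L): throw ball5 h=5 -> lands@11:R; in-air after throw: [b3@7:R b1@8:L b2@9:R b4@10:L b5@11:R]
Beat 7 (R): throw ball3 h=7 -> lands@14:L; in-air after throw: [b1@8:L b2@9:R b4@10:L b5@11:R b3@14:L]
Beat 8 (L): throw ball1 h=4 -> lands@12:L; in-air after throw: [b2@9:R b4@10:L b5@11:R b1@12:L b3@14:L]
Ball 1: thrown@0 h=4 -> first land @4; rethrown@4 h=4 -> second land @8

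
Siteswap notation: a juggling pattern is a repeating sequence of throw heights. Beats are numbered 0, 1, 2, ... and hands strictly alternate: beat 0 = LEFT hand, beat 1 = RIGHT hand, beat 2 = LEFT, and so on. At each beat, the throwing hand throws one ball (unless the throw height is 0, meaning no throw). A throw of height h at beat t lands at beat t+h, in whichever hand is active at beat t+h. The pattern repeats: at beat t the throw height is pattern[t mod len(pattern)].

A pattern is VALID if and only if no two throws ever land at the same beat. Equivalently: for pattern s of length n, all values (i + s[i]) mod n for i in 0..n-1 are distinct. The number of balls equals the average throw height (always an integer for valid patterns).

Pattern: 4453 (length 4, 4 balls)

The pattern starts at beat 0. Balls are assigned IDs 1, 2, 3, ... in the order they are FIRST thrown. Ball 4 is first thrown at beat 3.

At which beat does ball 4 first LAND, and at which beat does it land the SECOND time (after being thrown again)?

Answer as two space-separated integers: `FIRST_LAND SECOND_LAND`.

Answer: 6 11

Derivation:
Beat 0 (L): throw ball1 h=4 -> lands@4:L; in-air after throw: [b1@4:L]
Beat 1 (R): throw ball2 h=4 -> lands@5:R; in-air after throw: [b1@4:L b2@5:R]
Beat 2 (L): throw ball3 h=5 -> lands@7:R; in-air after throw: [b1@4:L b2@5:R b3@7:R]
Beat 3 (R): throw ball4 h=3 -> lands@6:L; in-air after throw: [b1@4:L b2@5:R b4@6:L b3@7:R]
Beat 4 (L): throw ball1 h=4 -> lands@8:L; in-air after throw: [b2@5:R b4@6:L b3@7:R b1@8:L]
Beat 5 (R): throw ball2 h=4 -> lands@9:R; in-air after throw: [b4@6:L b3@7:R b1@8:L b2@9:R]
Beat 6 (L): throw ball4 h=5 -> lands@11:R; in-air after throw: [b3@7:R b1@8:L b2@9:R b4@11:R]
Beat 7 (R): throw ball3 h=3 -> lands@10:L; in-air after throw: [b1@8:L b2@9:R b3@10:L b4@11:R]
Beat 8 (L): throw ball1 h=4 -> lands@12:L; in-air after throw: [b2@9:R b3@10:L b4@11:R b1@12:L]
Beat 9 (R): throw ball2 h=4 -> lands@13:R; in-air after throw: [b3@10:L b4@11:R b1@12:L b2@13:R]
Beat 10 (L): throw ball3 h=5 -> lands@15:R; in-air after throw: [b4@11:R b1@12:L b2@13:R b3@15:R]
Beat 11 (R): throw ball4 h=3 -> lands@14:L; in-air after throw: [b1@12:L b2@13:R b4@14:L b3@15:R]
Ball 4: thrown@3 h=3 -> first land @6; rethrown@6 h=5 -> second land @11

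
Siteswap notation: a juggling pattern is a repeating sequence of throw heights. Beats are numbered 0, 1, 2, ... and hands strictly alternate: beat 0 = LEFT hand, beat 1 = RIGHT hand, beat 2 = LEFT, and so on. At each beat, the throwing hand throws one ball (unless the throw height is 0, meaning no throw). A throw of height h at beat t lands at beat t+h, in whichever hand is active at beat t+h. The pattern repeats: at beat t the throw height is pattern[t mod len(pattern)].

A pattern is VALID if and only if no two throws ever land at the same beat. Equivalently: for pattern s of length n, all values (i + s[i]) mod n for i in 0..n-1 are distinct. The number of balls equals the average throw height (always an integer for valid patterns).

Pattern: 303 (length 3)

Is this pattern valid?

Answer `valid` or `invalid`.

i=0: (i + s[i]) mod n = (0 + 3) mod 3 = 0
i=1: (i + s[i]) mod n = (1 + 0) mod 3 = 1
i=2: (i + s[i]) mod n = (2 + 3) mod 3 = 2
Residues: [0, 1, 2], distinct: True

Answer: valid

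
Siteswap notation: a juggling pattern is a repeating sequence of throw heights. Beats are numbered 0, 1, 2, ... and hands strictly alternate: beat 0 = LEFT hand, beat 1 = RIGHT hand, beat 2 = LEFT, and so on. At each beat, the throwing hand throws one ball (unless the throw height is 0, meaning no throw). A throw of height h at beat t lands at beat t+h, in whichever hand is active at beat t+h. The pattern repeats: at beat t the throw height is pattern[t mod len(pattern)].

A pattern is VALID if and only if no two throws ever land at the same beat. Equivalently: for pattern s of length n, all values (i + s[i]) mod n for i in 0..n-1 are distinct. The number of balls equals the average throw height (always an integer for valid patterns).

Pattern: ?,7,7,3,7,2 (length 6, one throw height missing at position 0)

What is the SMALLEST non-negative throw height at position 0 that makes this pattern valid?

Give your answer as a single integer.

Answer: 4

Derivation:
i=0: s[i]=? (unknown)
i=1: (1 + 7) mod 6 = 2
i=2: (2 + 7) mod 6 = 3
i=3: (3 + 3) mod 6 = 0
i=4: (4 + 7) mod 6 = 5
i=5: (5 + 2) mod 6 = 1
Known residues: [0, 1, 2, 3, 5]; need a permutation of 0..5, so missing residue r = 4
Need (0 + s) mod 6 = 4; smallest s = (4 - 0) mod 6 = 4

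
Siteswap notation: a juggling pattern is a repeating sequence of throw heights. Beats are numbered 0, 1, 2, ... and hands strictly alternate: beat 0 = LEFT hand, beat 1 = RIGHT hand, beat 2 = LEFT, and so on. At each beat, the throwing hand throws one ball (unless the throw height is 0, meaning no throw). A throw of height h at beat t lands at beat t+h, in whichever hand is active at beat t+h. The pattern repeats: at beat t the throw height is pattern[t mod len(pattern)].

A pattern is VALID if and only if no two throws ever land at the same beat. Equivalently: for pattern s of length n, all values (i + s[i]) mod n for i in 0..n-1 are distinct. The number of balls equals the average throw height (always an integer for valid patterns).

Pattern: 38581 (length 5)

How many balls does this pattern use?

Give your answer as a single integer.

Pattern = [3, 8, 5, 8, 1], length n = 5
  position 0: throw height = 3, running sum = 3
  position 1: throw height = 8, running sum = 11
  position 2: throw height = 5, running sum = 16
  position 3: throw height = 8, running sum = 24
  position 4: throw height = 1, running sum = 25
Total sum = 25; balls = sum / n = 25 / 5 = 5

Answer: 5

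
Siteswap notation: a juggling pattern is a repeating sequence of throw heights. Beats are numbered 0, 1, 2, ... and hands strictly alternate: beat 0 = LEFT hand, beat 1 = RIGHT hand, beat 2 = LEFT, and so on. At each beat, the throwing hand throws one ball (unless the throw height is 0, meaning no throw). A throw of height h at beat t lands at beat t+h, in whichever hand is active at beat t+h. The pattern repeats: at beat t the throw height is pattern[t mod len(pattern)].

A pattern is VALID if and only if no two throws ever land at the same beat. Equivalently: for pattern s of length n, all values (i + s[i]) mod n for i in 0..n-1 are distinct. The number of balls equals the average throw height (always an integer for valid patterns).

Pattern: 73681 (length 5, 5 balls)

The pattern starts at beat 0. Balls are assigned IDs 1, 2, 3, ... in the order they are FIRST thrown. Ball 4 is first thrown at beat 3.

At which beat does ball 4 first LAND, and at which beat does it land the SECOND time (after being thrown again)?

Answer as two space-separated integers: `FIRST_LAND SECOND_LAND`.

Answer: 11 14

Derivation:
Beat 0 (L): throw ball1 h=7 -> lands@7:R; in-air after throw: [b1@7:R]
Beat 1 (R): throw ball2 h=3 -> lands@4:L; in-air after throw: [b2@4:L b1@7:R]
Beat 2 (L): throw ball3 h=6 -> lands@8:L; in-air after throw: [b2@4:L b1@7:R b3@8:L]
Beat 3 (R): throw ball4 h=8 -> lands@11:R; in-air after throw: [b2@4:L b1@7:R b3@8:L b4@11:R]
Beat 4 (L): throw ball2 h=1 -> lands@5:R; in-air after throw: [b2@5:R b1@7:R b3@8:L b4@11:R]
Beat 5 (R): throw ball2 h=7 -> lands@12:L; in-air after throw: [b1@7:R b3@8:L b4@11:R b2@12:L]
Beat 6 (L): throw ball5 h=3 -> lands@9:R; in-air after throw: [b1@7:R b3@8:L b5@9:R b4@11:R b2@12:L]
Beat 7 (R): throw ball1 h=6 -> lands@13:R; in-air after throw: [b3@8:L b5@9:R b4@11:R b2@12:L b1@13:R]
Beat 8 (L): throw ball3 h=8 -> lands@16:L; in-air after throw: [b5@9:R b4@11:R b2@12:L b1@13:R b3@16:L]
Beat 9 (R): throw ball5 h=1 -> lands@10:L; in-air after throw: [b5@10:L b4@11:R b2@12:L b1@13:R b3@16:L]
Beat 10 (L): throw ball5 h=7 -> lands@17:R; in-air after throw: [b4@11:R b2@12:L b1@13:R b3@16:L b5@17:R]
Beat 11 (R): throw ball4 h=3 -> lands@14:L; in-air after throw: [b2@12:L b1@13:R b4@14:L b3@16:L b5@17:R]
Beat 12 (L): throw ball2 h=6 -> lands@18:L; in-air after throw: [b1@13:R b4@14:L b3@16:L b5@17:R b2@18:L]
Beat 13 (R): throw ball1 h=8 -> lands@21:R; in-air after throw: [b4@14:L b3@16:L b5@17:R b2@18:L b1@21:R]
Beat 14 (L): throw ball4 h=1 -> lands@15:R; in-air after throw: [b4@15:R b3@16:L b5@17:R b2@18:L b1@21:R]
Ball 4: thrown@3 h=8 -> first land @11; rethrown@11 h=3 -> second land @14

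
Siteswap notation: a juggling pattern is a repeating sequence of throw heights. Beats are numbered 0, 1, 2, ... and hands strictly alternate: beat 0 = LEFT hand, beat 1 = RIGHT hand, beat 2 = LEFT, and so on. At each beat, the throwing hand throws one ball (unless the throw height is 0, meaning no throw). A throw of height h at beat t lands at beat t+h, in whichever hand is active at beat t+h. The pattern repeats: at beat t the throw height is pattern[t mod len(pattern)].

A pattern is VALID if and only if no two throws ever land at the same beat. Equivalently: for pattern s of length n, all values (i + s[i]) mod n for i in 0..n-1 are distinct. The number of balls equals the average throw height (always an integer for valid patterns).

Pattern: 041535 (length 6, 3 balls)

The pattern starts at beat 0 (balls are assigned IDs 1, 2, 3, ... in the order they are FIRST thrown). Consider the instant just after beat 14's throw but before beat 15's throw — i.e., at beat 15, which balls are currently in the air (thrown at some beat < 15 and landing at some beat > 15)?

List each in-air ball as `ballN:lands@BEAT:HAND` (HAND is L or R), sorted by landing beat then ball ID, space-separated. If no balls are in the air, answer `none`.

Answer: ball3:lands@16:L ball1:lands@17:R

Derivation:
Beat 1 (R): throw ball1 h=4 -> lands@5:R; in-air after throw: [b1@5:R]
Beat 2 (L): throw ball2 h=1 -> lands@3:R; in-air after throw: [b2@3:R b1@5:R]
Beat 3 (R): throw ball2 h=5 -> lands@8:L; in-air after throw: [b1@5:R b2@8:L]
Beat 4 (L): throw ball3 h=3 -> lands@7:R; in-air after throw: [b1@5:R b3@7:R b2@8:L]
Beat 5 (R): throw ball1 h=5 -> lands@10:L; in-air after throw: [b3@7:R b2@8:L b1@10:L]
Beat 7 (R): throw ball3 h=4 -> lands@11:R; in-air after throw: [b2@8:L b1@10:L b3@11:R]
Beat 8 (L): throw ball2 h=1 -> lands@9:R; in-air after throw: [b2@9:R b1@10:L b3@11:R]
Beat 9 (R): throw ball2 h=5 -> lands@14:L; in-air after throw: [b1@10:L b3@11:R b2@14:L]
Beat 10 (L): throw ball1 h=3 -> lands@13:R; in-air after throw: [b3@11:R b1@13:R b2@14:L]
Beat 11 (R): throw ball3 h=5 -> lands@16:L; in-air after throw: [b1@13:R b2@14:L b3@16:L]
Beat 13 (R): throw ball1 h=4 -> lands@17:R; in-air after throw: [b2@14:L b3@16:L b1@17:R]
Beat 14 (L): throw ball2 h=1 -> lands@15:R; in-air after throw: [b2@15:R b3@16:L b1@17:R]
Beat 15 (R): throw ball2 h=5 -> lands@20:L; in-air after throw: [b3@16:L b1@17:R b2@20:L]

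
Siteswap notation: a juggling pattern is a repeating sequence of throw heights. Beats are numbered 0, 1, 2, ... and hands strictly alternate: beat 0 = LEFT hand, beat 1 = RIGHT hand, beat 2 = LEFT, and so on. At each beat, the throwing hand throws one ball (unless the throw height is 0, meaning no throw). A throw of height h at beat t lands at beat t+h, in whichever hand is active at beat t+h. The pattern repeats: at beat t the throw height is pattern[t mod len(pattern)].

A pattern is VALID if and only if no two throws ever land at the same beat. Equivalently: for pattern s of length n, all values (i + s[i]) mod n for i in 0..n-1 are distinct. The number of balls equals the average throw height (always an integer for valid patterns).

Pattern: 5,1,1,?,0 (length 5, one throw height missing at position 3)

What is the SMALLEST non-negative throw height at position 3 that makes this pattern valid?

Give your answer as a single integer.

Answer: 3

Derivation:
i=0: (0 + 5) mod 5 = 0
i=1: (1 + 1) mod 5 = 2
i=2: (2 + 1) mod 5 = 3
i=3: s[i]=? (unknown)
i=4: (4 + 0) mod 5 = 4
Known residues: [0, 2, 3, 4]; need a permutation of 0..4, so missing residue r = 1
Need (3 + s) mod 5 = 1; smallest s = (1 - 3) mod 5 = 3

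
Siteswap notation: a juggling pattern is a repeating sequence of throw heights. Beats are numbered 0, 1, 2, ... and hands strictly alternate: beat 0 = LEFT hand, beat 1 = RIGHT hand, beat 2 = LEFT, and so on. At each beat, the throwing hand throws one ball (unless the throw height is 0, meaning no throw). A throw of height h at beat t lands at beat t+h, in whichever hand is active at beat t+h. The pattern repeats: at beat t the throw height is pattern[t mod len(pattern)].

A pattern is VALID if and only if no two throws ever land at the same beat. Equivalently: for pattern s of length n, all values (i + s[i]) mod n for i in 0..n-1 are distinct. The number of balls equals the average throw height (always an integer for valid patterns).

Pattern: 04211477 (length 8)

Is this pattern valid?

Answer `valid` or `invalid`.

Answer: invalid

Derivation:
i=0: (i + s[i]) mod n = (0 + 0) mod 8 = 0
i=1: (i + s[i]) mod n = (1 + 4) mod 8 = 5
i=2: (i + s[i]) mod n = (2 + 2) mod 8 = 4
i=3: (i + s[i]) mod n = (3 + 1) mod 8 = 4
i=4: (i + s[i]) mod n = (4 + 1) mod 8 = 5
i=5: (i + s[i]) mod n = (5 + 4) mod 8 = 1
i=6: (i + s[i]) mod n = (6 + 7) mod 8 = 5
i=7: (i + s[i]) mod n = (7 + 7) mod 8 = 6
Residues: [0, 5, 4, 4, 5, 1, 5, 6], distinct: False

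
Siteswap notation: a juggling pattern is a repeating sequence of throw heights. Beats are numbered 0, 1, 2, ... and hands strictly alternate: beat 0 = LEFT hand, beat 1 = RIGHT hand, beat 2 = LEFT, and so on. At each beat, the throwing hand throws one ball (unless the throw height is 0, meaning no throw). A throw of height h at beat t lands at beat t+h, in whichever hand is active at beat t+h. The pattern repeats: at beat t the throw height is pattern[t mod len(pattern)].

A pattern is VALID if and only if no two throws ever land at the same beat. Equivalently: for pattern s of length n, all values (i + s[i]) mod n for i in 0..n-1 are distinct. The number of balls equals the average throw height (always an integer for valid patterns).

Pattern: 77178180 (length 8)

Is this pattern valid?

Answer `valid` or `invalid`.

Answer: invalid

Derivation:
i=0: (i + s[i]) mod n = (0 + 7) mod 8 = 7
i=1: (i + s[i]) mod n = (1 + 7) mod 8 = 0
i=2: (i + s[i]) mod n = (2 + 1) mod 8 = 3
i=3: (i + s[i]) mod n = (3 + 7) mod 8 = 2
i=4: (i + s[i]) mod n = (4 + 8) mod 8 = 4
i=5: (i + s[i]) mod n = (5 + 1) mod 8 = 6
i=6: (i + s[i]) mod n = (6 + 8) mod 8 = 6
i=7: (i + s[i]) mod n = (7 + 0) mod 8 = 7
Residues: [7, 0, 3, 2, 4, 6, 6, 7], distinct: False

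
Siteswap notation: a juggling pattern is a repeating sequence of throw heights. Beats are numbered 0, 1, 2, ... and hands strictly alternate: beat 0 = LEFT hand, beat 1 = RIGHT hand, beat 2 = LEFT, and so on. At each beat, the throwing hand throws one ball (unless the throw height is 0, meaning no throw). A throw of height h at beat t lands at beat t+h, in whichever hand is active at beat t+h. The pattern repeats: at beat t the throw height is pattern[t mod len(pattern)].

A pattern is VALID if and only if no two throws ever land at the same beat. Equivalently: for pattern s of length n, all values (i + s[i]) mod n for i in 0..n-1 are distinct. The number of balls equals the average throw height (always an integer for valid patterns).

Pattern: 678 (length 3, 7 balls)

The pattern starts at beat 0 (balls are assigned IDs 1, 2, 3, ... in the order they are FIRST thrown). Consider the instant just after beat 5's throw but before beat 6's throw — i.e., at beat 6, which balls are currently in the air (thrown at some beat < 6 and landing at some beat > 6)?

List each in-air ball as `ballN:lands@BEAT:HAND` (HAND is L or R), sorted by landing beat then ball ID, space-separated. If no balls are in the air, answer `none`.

Answer: ball2:lands@8:L ball4:lands@9:R ball3:lands@10:L ball5:lands@11:R ball6:lands@13:R

Derivation:
Beat 0 (L): throw ball1 h=6 -> lands@6:L; in-air after throw: [b1@6:L]
Beat 1 (R): throw ball2 h=7 -> lands@8:L; in-air after throw: [b1@6:L b2@8:L]
Beat 2 (L): throw ball3 h=8 -> lands@10:L; in-air after throw: [b1@6:L b2@8:L b3@10:L]
Beat 3 (R): throw ball4 h=6 -> lands@9:R; in-air after throw: [b1@6:L b2@8:L b4@9:R b3@10:L]
Beat 4 (L): throw ball5 h=7 -> lands@11:R; in-air after throw: [b1@6:L b2@8:L b4@9:R b3@10:L b5@11:R]
Beat 5 (R): throw ball6 h=8 -> lands@13:R; in-air after throw: [b1@6:L b2@8:L b4@9:R b3@10:L b5@11:R b6@13:R]
Beat 6 (L): throw ball1 h=6 -> lands@12:L; in-air after throw: [b2@8:L b4@9:R b3@10:L b5@11:R b1@12:L b6@13:R]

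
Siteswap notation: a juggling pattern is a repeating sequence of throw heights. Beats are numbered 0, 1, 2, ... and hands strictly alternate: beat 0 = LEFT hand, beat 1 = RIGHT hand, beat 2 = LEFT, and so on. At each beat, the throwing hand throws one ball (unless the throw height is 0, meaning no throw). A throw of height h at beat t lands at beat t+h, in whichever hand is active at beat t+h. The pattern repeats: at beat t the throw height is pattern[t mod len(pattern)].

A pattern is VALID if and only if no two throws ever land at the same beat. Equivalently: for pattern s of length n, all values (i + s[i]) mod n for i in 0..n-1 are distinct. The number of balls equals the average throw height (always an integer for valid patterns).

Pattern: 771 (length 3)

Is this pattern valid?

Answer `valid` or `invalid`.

i=0: (i + s[i]) mod n = (0 + 7) mod 3 = 1
i=1: (i + s[i]) mod n = (1 + 7) mod 3 = 2
i=2: (i + s[i]) mod n = (2 + 1) mod 3 = 0
Residues: [1, 2, 0], distinct: True

Answer: valid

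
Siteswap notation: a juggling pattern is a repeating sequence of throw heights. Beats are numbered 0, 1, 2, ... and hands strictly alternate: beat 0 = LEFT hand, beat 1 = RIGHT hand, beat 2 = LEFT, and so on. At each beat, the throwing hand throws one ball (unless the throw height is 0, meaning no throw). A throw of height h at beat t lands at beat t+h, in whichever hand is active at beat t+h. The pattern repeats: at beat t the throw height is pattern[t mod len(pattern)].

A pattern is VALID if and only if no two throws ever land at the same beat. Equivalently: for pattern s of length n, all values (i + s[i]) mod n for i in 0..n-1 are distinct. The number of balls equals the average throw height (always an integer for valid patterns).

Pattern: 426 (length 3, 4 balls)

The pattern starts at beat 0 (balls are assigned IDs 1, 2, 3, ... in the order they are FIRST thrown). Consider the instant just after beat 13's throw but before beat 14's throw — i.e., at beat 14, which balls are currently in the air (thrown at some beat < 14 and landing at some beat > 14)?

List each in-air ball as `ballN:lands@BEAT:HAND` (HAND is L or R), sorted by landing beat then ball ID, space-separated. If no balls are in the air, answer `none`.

Beat 0 (L): throw ball1 h=4 -> lands@4:L; in-air after throw: [b1@4:L]
Beat 1 (R): throw ball2 h=2 -> lands@3:R; in-air after throw: [b2@3:R b1@4:L]
Beat 2 (L): throw ball3 h=6 -> lands@8:L; in-air after throw: [b2@3:R b1@4:L b3@8:L]
Beat 3 (R): throw ball2 h=4 -> lands@7:R; in-air after throw: [b1@4:L b2@7:R b3@8:L]
Beat 4 (L): throw ball1 h=2 -> lands@6:L; in-air after throw: [b1@6:L b2@7:R b3@8:L]
Beat 5 (R): throw ball4 h=6 -> lands@11:R; in-air after throw: [b1@6:L b2@7:R b3@8:L b4@11:R]
Beat 6 (L): throw ball1 h=4 -> lands@10:L; in-air after throw: [b2@7:R b3@8:L b1@10:L b4@11:R]
Beat 7 (R): throw ball2 h=2 -> lands@9:R; in-air after throw: [b3@8:L b2@9:R b1@10:L b4@11:R]
Beat 8 (L): throw ball3 h=6 -> lands@14:L; in-air after throw: [b2@9:R b1@10:L b4@11:R b3@14:L]
Beat 9 (R): throw ball2 h=4 -> lands@13:R; in-air after throw: [b1@10:L b4@11:R b2@13:R b3@14:L]
Beat 10 (L): throw ball1 h=2 -> lands@12:L; in-air after throw: [b4@11:R b1@12:L b2@13:R b3@14:L]
Beat 11 (R): throw ball4 h=6 -> lands@17:R; in-air after throw: [b1@12:L b2@13:R b3@14:L b4@17:R]
Beat 12 (L): throw ball1 h=4 -> lands@16:L; in-air after throw: [b2@13:R b3@14:L b1@16:L b4@17:R]
Beat 13 (R): throw ball2 h=2 -> lands@15:R; in-air after throw: [b3@14:L b2@15:R b1@16:L b4@17:R]
Beat 14 (L): throw ball3 h=6 -> lands@20:L; in-air after throw: [b2@15:R b1@16:L b4@17:R b3@20:L]

Answer: ball2:lands@15:R ball1:lands@16:L ball4:lands@17:R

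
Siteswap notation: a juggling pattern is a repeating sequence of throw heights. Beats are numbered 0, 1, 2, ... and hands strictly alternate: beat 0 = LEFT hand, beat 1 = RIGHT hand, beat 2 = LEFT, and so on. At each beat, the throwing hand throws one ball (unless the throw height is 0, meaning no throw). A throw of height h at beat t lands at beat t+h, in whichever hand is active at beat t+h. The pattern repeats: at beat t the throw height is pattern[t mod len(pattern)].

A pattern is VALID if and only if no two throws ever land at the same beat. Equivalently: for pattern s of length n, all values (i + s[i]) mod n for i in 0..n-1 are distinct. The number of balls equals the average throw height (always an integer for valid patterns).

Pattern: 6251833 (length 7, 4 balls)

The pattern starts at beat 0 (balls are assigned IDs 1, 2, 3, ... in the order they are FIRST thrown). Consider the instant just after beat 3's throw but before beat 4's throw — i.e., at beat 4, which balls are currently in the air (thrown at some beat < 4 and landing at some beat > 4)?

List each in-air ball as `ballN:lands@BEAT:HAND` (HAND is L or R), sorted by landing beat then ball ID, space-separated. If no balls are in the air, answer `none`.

Beat 0 (L): throw ball1 h=6 -> lands@6:L; in-air after throw: [b1@6:L]
Beat 1 (R): throw ball2 h=2 -> lands@3:R; in-air after throw: [b2@3:R b1@6:L]
Beat 2 (L): throw ball3 h=5 -> lands@7:R; in-air after throw: [b2@3:R b1@6:L b3@7:R]
Beat 3 (R): throw ball2 h=1 -> lands@4:L; in-air after throw: [b2@4:L b1@6:L b3@7:R]
Beat 4 (L): throw ball2 h=8 -> lands@12:L; in-air after throw: [b1@6:L b3@7:R b2@12:L]

Answer: ball1:lands@6:L ball3:lands@7:R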